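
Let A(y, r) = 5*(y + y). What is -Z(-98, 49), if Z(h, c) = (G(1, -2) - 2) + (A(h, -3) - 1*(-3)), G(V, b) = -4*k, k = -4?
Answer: 963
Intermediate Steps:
A(y, r) = 10*y (A(y, r) = 5*(2*y) = 10*y)
G(V, b) = 16 (G(V, b) = -4*(-4) = 16)
Z(h, c) = 17 + 10*h (Z(h, c) = (16 - 2) + (10*h - 1*(-3)) = 14 + (10*h + 3) = 14 + (3 + 10*h) = 17 + 10*h)
-Z(-98, 49) = -(17 + 10*(-98)) = -(17 - 980) = -1*(-963) = 963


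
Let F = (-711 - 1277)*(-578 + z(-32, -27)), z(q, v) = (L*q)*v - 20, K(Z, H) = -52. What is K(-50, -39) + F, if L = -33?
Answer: 57870628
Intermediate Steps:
z(q, v) = -20 - 33*q*v (z(q, v) = (-33*q)*v - 20 = -33*q*v - 20 = -20 - 33*q*v)
F = 57870680 (F = (-711 - 1277)*(-578 + (-20 - 33*(-32)*(-27))) = -1988*(-578 + (-20 - 28512)) = -1988*(-578 - 28532) = -1988*(-29110) = 57870680)
K(-50, -39) + F = -52 + 57870680 = 57870628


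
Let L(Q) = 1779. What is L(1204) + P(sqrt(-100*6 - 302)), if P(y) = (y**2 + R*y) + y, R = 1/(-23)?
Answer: 877 + 22*I*sqrt(902)/23 ≈ 877.0 + 28.728*I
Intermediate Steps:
R = -1/23 ≈ -0.043478
P(y) = y**2 + 22*y/23 (P(y) = (y**2 - y/23) + y = y**2 + 22*y/23)
L(1204) + P(sqrt(-100*6 - 302)) = 1779 + sqrt(-100*6 - 302)*(22 + 23*sqrt(-100*6 - 302))/23 = 1779 + sqrt(-600 - 302)*(22 + 23*sqrt(-600 - 302))/23 = 1779 + sqrt(-902)*(22 + 23*sqrt(-902))/23 = 1779 + (I*sqrt(902))*(22 + 23*(I*sqrt(902)))/23 = 1779 + (I*sqrt(902))*(22 + 23*I*sqrt(902))/23 = 1779 + I*sqrt(902)*(22 + 23*I*sqrt(902))/23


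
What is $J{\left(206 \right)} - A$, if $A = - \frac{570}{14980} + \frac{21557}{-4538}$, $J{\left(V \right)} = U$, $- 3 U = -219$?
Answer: $\frac{132199876}{1699481} \approx 77.788$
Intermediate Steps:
$U = 73$ ($U = \left(- \frac{1}{3}\right) \left(-219\right) = 73$)
$J{\left(V \right)} = 73$
$A = - \frac{8137763}{1699481}$ ($A = \left(-570\right) \frac{1}{14980} + 21557 \left(- \frac{1}{4538}\right) = - \frac{57}{1498} - \frac{21557}{4538} = - \frac{8137763}{1699481} \approx -4.7884$)
$J{\left(206 \right)} - A = 73 - - \frac{8137763}{1699481} = 73 + \frac{8137763}{1699481} = \frac{132199876}{1699481}$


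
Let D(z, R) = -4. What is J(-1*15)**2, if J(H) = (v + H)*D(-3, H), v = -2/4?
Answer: 3844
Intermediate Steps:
v = -1/2 (v = -2*1/4 = -1/2 ≈ -0.50000)
J(H) = 2 - 4*H (J(H) = (-1/2 + H)*(-4) = 2 - 4*H)
J(-1*15)**2 = (2 - (-4)*15)**2 = (2 - 4*(-15))**2 = (2 + 60)**2 = 62**2 = 3844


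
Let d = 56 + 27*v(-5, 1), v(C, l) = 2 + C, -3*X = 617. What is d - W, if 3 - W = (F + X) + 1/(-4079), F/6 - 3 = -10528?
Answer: -775625932/12237 ≈ -63384.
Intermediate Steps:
X = -617/3 (X = -⅓*617 = -617/3 ≈ -205.67)
F = -63150 (F = 18 + 6*(-10528) = 18 - 63168 = -63150)
d = -25 (d = 56 + 27*(2 - 5) = 56 + 27*(-3) = 56 - 81 = -25)
W = 775320007/12237 (W = 3 - ((-63150 - 617/3) + 1/(-4079)) = 3 - (-190067/3 - 1/4079) = 3 - 1*(-775283296/12237) = 3 + 775283296/12237 = 775320007/12237 ≈ 63359.)
d - W = -25 - 1*775320007/12237 = -25 - 775320007/12237 = -775625932/12237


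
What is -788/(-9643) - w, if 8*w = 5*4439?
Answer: -214020081/77144 ≈ -2774.3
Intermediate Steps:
w = 22195/8 (w = (5*4439)/8 = (1/8)*22195 = 22195/8 ≈ 2774.4)
-788/(-9643) - w = -788/(-9643) - 1*22195/8 = -788*(-1/9643) - 22195/8 = 788/9643 - 22195/8 = -214020081/77144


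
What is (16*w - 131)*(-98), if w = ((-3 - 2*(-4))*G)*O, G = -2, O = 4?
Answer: 75558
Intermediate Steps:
w = -40 (w = ((-3 - 2*(-4))*(-2))*4 = ((-3 + 8)*(-2))*4 = (5*(-2))*4 = -10*4 = -40)
(16*w - 131)*(-98) = (16*(-40) - 131)*(-98) = (-640 - 131)*(-98) = -771*(-98) = 75558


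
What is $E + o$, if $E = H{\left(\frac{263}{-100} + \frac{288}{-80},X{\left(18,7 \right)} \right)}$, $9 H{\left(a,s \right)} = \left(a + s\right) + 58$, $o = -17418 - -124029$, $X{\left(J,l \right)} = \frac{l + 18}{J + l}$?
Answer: $\frac{31985059}{300} \approx 1.0662 \cdot 10^{5}$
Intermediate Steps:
$X{\left(J,l \right)} = \frac{18 + l}{J + l}$
$o = 106611$ ($o = -17418 + 124029 = 106611$)
$H{\left(a,s \right)} = \frac{58}{9} + \frac{a}{9} + \frac{s}{9}$ ($H{\left(a,s \right)} = \frac{\left(a + s\right) + 58}{9} = \frac{58 + a + s}{9} = \frac{58}{9} + \frac{a}{9} + \frac{s}{9}$)
$E = \frac{1759}{300}$ ($E = \frac{58}{9} + \frac{\frac{263}{-100} + \frac{288}{-80}}{9} + \frac{\frac{1}{18 + 7} \left(18 + 7\right)}{9} = \frac{58}{9} + \frac{263 \left(- \frac{1}{100}\right) + 288 \left(- \frac{1}{80}\right)}{9} + \frac{\frac{1}{25} \cdot 25}{9} = \frac{58}{9} + \frac{- \frac{263}{100} - \frac{18}{5}}{9} + \frac{\frac{1}{25} \cdot 25}{9} = \frac{58}{9} + \frac{1}{9} \left(- \frac{623}{100}\right) + \frac{1}{9} \cdot 1 = \frac{58}{9} - \frac{623}{900} + \frac{1}{9} = \frac{1759}{300} \approx 5.8633$)
$E + o = \frac{1759}{300} + 106611 = \frac{31985059}{300}$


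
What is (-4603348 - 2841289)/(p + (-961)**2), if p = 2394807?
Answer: -7444637/3318328 ≈ -2.2435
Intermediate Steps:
(-4603348 - 2841289)/(p + (-961)**2) = (-4603348 - 2841289)/(2394807 + (-961)**2) = -7444637/(2394807 + 923521) = -7444637/3318328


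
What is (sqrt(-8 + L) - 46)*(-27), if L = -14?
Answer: 1242 - 27*I*sqrt(22) ≈ 1242.0 - 126.64*I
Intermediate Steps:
(sqrt(-8 + L) - 46)*(-27) = (sqrt(-8 - 14) - 46)*(-27) = (sqrt(-22) - 46)*(-27) = (I*sqrt(22) - 46)*(-27) = (-46 + I*sqrt(22))*(-27) = 1242 - 27*I*sqrt(22)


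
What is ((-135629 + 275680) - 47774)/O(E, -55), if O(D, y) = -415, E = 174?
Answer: -92277/415 ≈ -222.35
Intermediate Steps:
((-135629 + 275680) - 47774)/O(E, -55) = ((-135629 + 275680) - 47774)/(-415) = (140051 - 47774)*(-1/415) = 92277*(-1/415) = -92277/415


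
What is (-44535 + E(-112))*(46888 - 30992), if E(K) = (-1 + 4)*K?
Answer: -713269416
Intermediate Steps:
E(K) = 3*K
(-44535 + E(-112))*(46888 - 30992) = (-44535 + 3*(-112))*(46888 - 30992) = (-44535 - 336)*15896 = -44871*15896 = -713269416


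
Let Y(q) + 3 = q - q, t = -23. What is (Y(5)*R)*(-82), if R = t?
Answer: -5658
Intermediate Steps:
R = -23
Y(q) = -3 (Y(q) = -3 + (q - q) = -3 + 0 = -3)
(Y(5)*R)*(-82) = -3*(-23)*(-82) = 69*(-82) = -5658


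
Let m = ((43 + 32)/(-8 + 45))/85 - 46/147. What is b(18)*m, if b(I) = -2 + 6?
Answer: -106916/92463 ≈ -1.1563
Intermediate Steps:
m = -26729/92463 (m = (75/37)*(1/85) - 46*1/147 = (75*(1/37))*(1/85) - 46/147 = (75/37)*(1/85) - 46/147 = 15/629 - 46/147 = -26729/92463 ≈ -0.28908)
b(I) = 4
b(18)*m = 4*(-26729/92463) = -106916/92463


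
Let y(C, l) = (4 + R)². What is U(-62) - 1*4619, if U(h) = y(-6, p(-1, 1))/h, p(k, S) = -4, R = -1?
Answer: -286387/62 ≈ -4619.1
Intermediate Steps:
y(C, l) = 9 (y(C, l) = (4 - 1)² = 3² = 9)
U(h) = 9/h
U(-62) - 1*4619 = 9/(-62) - 1*4619 = 9*(-1/62) - 4619 = -9/62 - 4619 = -286387/62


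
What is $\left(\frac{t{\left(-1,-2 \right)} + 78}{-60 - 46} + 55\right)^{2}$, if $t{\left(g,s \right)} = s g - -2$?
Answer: $\frac{8259876}{2809} \approx 2940.5$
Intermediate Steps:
$t{\left(g,s \right)} = 2 + g s$ ($t{\left(g,s \right)} = g s + 2 = 2 + g s$)
$\left(\frac{t{\left(-1,-2 \right)} + 78}{-60 - 46} + 55\right)^{2} = \left(\frac{\left(2 - -2\right) + 78}{-60 - 46} + 55\right)^{2} = \left(\frac{\left(2 + 2\right) + 78}{-106} + 55\right)^{2} = \left(\left(4 + 78\right) \left(- \frac{1}{106}\right) + 55\right)^{2} = \left(82 \left(- \frac{1}{106}\right) + 55\right)^{2} = \left(- \frac{41}{53} + 55\right)^{2} = \left(\frac{2874}{53}\right)^{2} = \frac{8259876}{2809}$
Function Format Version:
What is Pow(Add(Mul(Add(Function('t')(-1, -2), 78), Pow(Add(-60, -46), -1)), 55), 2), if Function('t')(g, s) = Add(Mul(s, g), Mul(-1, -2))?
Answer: Rational(8259876, 2809) ≈ 2940.5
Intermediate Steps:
Function('t')(g, s) = Add(2, Mul(g, s)) (Function('t')(g, s) = Add(Mul(g, s), 2) = Add(2, Mul(g, s)))
Pow(Add(Mul(Add(Function('t')(-1, -2), 78), Pow(Add(-60, -46), -1)), 55), 2) = Pow(Add(Mul(Add(Add(2, Mul(-1, -2)), 78), Pow(Add(-60, -46), -1)), 55), 2) = Pow(Add(Mul(Add(Add(2, 2), 78), Pow(-106, -1)), 55), 2) = Pow(Add(Mul(Add(4, 78), Rational(-1, 106)), 55), 2) = Pow(Add(Mul(82, Rational(-1, 106)), 55), 2) = Pow(Add(Rational(-41, 53), 55), 2) = Pow(Rational(2874, 53), 2) = Rational(8259876, 2809)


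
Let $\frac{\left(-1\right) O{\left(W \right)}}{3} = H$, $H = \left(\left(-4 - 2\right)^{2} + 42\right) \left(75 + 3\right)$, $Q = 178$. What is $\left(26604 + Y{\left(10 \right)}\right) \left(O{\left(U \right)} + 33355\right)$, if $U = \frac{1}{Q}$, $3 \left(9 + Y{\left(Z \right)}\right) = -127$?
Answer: $\frac{1203074774}{3} \approx 4.0103 \cdot 10^{8}$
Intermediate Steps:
$Y{\left(Z \right)} = - \frac{154}{3}$ ($Y{\left(Z \right)} = -9 + \frac{1}{3} \left(-127\right) = -9 - \frac{127}{3} = - \frac{154}{3}$)
$U = \frac{1}{178} \approx 0.005618$
$H = 6084$ ($H = \left(\left(-6\right)^{2} + 42\right) 78 = \left(36 + 42\right) 78 = 78 \cdot 78 = 6084$)
$O{\left(W \right)} = -18252$ ($O{\left(W \right)} = \left(-3\right) 6084 = -18252$)
$\left(26604 + Y{\left(10 \right)}\right) \left(O{\left(U \right)} + 33355\right) = \left(26604 - \frac{154}{3}\right) \left(-18252 + 33355\right) = \frac{79658}{3} \cdot 15103 = \frac{1203074774}{3}$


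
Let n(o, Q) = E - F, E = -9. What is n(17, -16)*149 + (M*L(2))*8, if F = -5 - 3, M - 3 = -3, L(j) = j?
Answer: -149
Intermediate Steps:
M = 0 (M = 3 - 3 = 0)
F = -8
n(o, Q) = -1 (n(o, Q) = -9 - 1*(-8) = -9 + 8 = -1)
n(17, -16)*149 + (M*L(2))*8 = -1*149 + (0*2)*8 = -149 + 0*8 = -149 + 0 = -149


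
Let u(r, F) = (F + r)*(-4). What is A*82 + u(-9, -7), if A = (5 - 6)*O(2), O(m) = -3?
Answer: 310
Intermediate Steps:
u(r, F) = -4*F - 4*r
A = 3 (A = (5 - 6)*(-3) = -1*(-3) = 3)
A*82 + u(-9, -7) = 3*82 + (-4*(-7) - 4*(-9)) = 246 + (28 + 36) = 246 + 64 = 310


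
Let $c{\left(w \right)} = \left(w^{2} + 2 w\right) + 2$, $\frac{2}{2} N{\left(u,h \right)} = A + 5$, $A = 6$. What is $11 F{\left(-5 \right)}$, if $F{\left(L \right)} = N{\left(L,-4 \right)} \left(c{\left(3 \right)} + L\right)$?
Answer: $1452$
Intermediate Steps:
$N{\left(u,h \right)} = 11$ ($N{\left(u,h \right)} = 6 + 5 = 11$)
$c{\left(w \right)} = 2 + w^{2} + 2 w$
$F{\left(L \right)} = 187 + 11 L$ ($F{\left(L \right)} = 11 \left(\left(2 + 3^{2} + 2 \cdot 3\right) + L\right) = 11 \left(\left(2 + 9 + 6\right) + L\right) = 11 \left(17 + L\right) = 187 + 11 L$)
$11 F{\left(-5 \right)} = 11 \left(187 + 11 \left(-5\right)\right) = 11 \left(187 - 55\right) = 11 \cdot 132 = 1452$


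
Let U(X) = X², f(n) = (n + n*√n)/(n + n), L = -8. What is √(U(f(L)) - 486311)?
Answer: √(-1945251 + 4*I*√2)/2 ≈ 0.001014 + 697.36*I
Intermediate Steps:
f(n) = (n + n^(3/2))/(2*n) (f(n) = (n + n^(3/2))/((2*n)) = (n + n^(3/2))*(1/(2*n)) = (n + n^(3/2))/(2*n))
√(U(f(L)) - 486311) = √((½ + √(-8)/2)² - 486311) = √((½ + (2*I*√2)/2)² - 486311) = √((½ + I*√2)² - 486311) = √(-486311 + (½ + I*√2)²)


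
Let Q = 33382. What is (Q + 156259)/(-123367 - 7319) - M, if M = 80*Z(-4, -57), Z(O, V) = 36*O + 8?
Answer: 1421674039/130686 ≈ 10879.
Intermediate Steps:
Z(O, V) = 8 + 36*O
M = -10880 (M = 80*(8 + 36*(-4)) = 80*(8 - 144) = 80*(-136) = -10880)
(Q + 156259)/(-123367 - 7319) - M = (33382 + 156259)/(-123367 - 7319) - 1*(-10880) = 189641/(-130686) + 10880 = 189641*(-1/130686) + 10880 = -189641/130686 + 10880 = 1421674039/130686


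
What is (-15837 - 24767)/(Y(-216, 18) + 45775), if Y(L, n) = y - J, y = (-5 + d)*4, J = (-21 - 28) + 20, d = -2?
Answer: -10151/11444 ≈ -0.88702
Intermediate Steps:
J = -29 (J = -49 + 20 = -29)
y = -28 (y = (-5 - 2)*4 = -7*4 = -28)
Y(L, n) = 1 (Y(L, n) = -28 - 1*(-29) = -28 + 29 = 1)
(-15837 - 24767)/(Y(-216, 18) + 45775) = (-15837 - 24767)/(1 + 45775) = -40604/45776 = -40604*1/45776 = -10151/11444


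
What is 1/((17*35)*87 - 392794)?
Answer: -1/341029 ≈ -2.9323e-6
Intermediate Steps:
1/((17*35)*87 - 392794) = 1/(595*87 - 392794) = 1/(51765 - 392794) = 1/(-341029) = -1/341029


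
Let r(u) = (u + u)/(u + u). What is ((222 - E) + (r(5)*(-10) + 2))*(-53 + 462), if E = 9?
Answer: 83845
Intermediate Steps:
r(u) = 1 (r(u) = (2*u)/((2*u)) = (2*u)*(1/(2*u)) = 1)
((222 - E) + (r(5)*(-10) + 2))*(-53 + 462) = ((222 - 1*9) + (1*(-10) + 2))*(-53 + 462) = ((222 - 9) + (-10 + 2))*409 = (213 - 8)*409 = 205*409 = 83845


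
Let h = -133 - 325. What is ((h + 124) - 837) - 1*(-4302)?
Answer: 3131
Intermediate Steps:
h = -458
((h + 124) - 837) - 1*(-4302) = ((-458 + 124) - 837) - 1*(-4302) = (-334 - 837) + 4302 = -1171 + 4302 = 3131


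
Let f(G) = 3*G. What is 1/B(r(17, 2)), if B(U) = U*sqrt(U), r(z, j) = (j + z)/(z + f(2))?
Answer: 23*sqrt(437)/361 ≈ 1.3319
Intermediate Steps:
r(z, j) = (j + z)/(6 + z) (r(z, j) = (j + z)/(z + 3*2) = (j + z)/(z + 6) = (j + z)/(6 + z))
B(U) = U**(3/2)
1/B(r(17, 2)) = 1/(((2 + 17)/(6 + 17))**(3/2)) = 1/((19/23)**(3/2)) = 1/(19*sqrt(437)/529) = 23*sqrt(437)/361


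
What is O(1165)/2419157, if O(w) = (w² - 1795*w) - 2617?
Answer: -56659/186089 ≈ -0.30447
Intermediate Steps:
O(w) = -2617 + w² - 1795*w
O(1165)/2419157 = (-2617 + 1165² - 1795*1165)/2419157 = (-2617 + 1357225 - 2091175)*(1/2419157) = -736567*1/2419157 = -56659/186089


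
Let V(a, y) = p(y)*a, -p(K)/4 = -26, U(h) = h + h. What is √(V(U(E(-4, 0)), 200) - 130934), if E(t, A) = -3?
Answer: I*√131558 ≈ 362.71*I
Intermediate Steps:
U(h) = 2*h
p(K) = 104 (p(K) = -4*(-26) = 104)
V(a, y) = 104*a
√(V(U(E(-4, 0)), 200) - 130934) = √(104*(2*(-3)) - 130934) = √(104*(-6) - 130934) = √(-624 - 130934) = √(-131558) = I*√131558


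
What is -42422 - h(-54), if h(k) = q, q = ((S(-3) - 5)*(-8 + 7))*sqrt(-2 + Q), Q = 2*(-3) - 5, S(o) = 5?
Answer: -42422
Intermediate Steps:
Q = -11 (Q = -6 - 5 = -11)
q = 0 (q = ((5 - 5)*(-8 + 7))*sqrt(-2 - 11) = (0*(-1))*sqrt(-13) = 0*(I*sqrt(13)) = 0)
h(k) = 0
-42422 - h(-54) = -42422 - 1*0 = -42422 + 0 = -42422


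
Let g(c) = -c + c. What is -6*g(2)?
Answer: 0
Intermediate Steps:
g(c) = 0
-6*g(2) = -6*0 = 0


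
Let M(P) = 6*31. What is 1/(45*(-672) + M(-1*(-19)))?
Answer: -1/30054 ≈ -3.3273e-5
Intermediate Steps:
M(P) = 186
1/(45*(-672) + M(-1*(-19))) = 1/(45*(-672) + 186) = 1/(-30240 + 186) = 1/(-30054) = -1/30054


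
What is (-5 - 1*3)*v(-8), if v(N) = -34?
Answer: 272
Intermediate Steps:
(-5 - 1*3)*v(-8) = (-5 - 1*3)*(-34) = (-5 - 3)*(-34) = -8*(-34) = 272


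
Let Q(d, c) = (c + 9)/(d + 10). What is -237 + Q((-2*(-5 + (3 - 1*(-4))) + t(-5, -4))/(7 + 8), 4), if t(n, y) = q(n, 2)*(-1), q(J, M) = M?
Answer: -11311/48 ≈ -235.65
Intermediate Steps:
t(n, y) = -2 (t(n, y) = 2*(-1) = -2)
Q(d, c) = (9 + c)/(10 + d)
-237 + Q((-2*(-5 + (3 - 1*(-4))) + t(-5, -4))/(7 + 8), 4) = -237 + (9 + 4)/(10 + (-2*(-5 + (3 - 1*(-4))) - 2)/(7 + 8)) = -237 + 13/(10 + (-2*(-5 + (3 + 4)) - 2)/15) = -237 + 13/(10 + (-2*(-5 + 7) - 2)*(1/15)) = -237 + 13/(10 + (-2*2 - 2)*(1/15)) = -237 + 13/(10 + (-4 - 2)*(1/15)) = -237 + 13/(10 - 6*1/15) = -237 + 13/(10 - 2/5) = -237 + 13/(48/5) = -237 + (5/48)*13 = -237 + 65/48 = -11311/48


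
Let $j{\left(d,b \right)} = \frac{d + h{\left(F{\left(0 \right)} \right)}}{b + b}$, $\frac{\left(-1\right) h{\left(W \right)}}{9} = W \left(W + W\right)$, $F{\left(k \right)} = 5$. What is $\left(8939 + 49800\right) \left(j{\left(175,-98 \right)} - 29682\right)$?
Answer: $- \frac{341708082383}{196} \approx -1.7434 \cdot 10^{9}$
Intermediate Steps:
$h{\left(W \right)} = - 18 W^{2}$ ($h{\left(W \right)} = - 9 W \left(W + W\right) = - 9 W 2 W = - 9 \cdot 2 W^{2} = - 18 W^{2}$)
$j{\left(d,b \right)} = \frac{-450 + d}{2 b}$ ($j{\left(d,b \right)} = \frac{d - 18 \cdot 5^{2}}{b + b} = \frac{d - 450}{2 b} = \left(d - 450\right) \frac{1}{2 b} = \left(-450 + d\right) \frac{1}{2 b} = \frac{-450 + d}{2 b}$)
$\left(8939 + 49800\right) \left(j{\left(175,-98 \right)} - 29682\right) = \left(8939 + 49800\right) \left(\frac{-450 + 175}{2 \left(-98\right)} - 29682\right) = 58739 \left(\frac{1}{2} \left(- \frac{1}{98}\right) \left(-275\right) - 29682\right) = 58739 \left(\frac{275}{196} - 29682\right) = 58739 \left(- \frac{5817397}{196}\right) = - \frac{341708082383}{196}$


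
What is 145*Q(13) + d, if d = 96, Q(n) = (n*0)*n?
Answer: 96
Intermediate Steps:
Q(n) = 0 (Q(n) = 0*n = 0)
145*Q(13) + d = 145*0 + 96 = 0 + 96 = 96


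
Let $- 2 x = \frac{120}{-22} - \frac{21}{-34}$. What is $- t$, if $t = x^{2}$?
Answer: $- \frac{3272481}{559504} \approx -5.8489$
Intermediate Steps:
$x = \frac{1809}{748}$ ($x = - \frac{\frac{120}{-22} - \frac{21}{-34}}{2} = - \frac{120 \left(- \frac{1}{22}\right) - - \frac{21}{34}}{2} = - \frac{- \frac{60}{11} + \frac{21}{34}}{2} = \left(- \frac{1}{2}\right) \left(- \frac{1809}{374}\right) = \frac{1809}{748} \approx 2.4184$)
$t = \frac{3272481}{559504}$ ($t = \left(\frac{1809}{748}\right)^{2} = \frac{3272481}{559504} \approx 5.8489$)
$- t = \left(-1\right) \frac{3272481}{559504} = - \frac{3272481}{559504}$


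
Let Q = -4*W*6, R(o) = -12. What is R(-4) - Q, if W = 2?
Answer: 36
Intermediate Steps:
Q = -48 (Q = -4*2*6 = -8*6 = -48)
R(-4) - Q = -12 - 1*(-48) = -12 + 48 = 36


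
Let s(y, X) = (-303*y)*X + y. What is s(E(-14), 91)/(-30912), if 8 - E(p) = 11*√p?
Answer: 6893/966 - 75823*I*√14/7728 ≈ 7.1356 - 36.711*I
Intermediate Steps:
E(p) = 8 - 11*√p
s(y, X) = y - 303*X*y (s(y, X) = -303*X*y + y = y - 303*X*y)
s(E(-14), 91)/(-30912) = ((8 - 11*I*√14)*(1 - 303*91))/(-30912) = ((8 - 11*I*√14)*(1 - 27573))*(-1/30912) = ((8 - 11*I*√14)*(-27572))*(-1/30912) = (-220576 + 303292*I*√14)*(-1/30912) = 6893/966 - 75823*I*√14/7728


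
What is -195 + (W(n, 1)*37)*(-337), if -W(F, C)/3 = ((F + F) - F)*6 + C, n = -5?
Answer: -1084998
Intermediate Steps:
W(F, C) = -18*F - 3*C (W(F, C) = -3*(((F + F) - F)*6 + C) = -3*((2*F - F)*6 + C) = -3*(F*6 + C) = -3*(6*F + C) = -3*(C + 6*F) = -18*F - 3*C)
-195 + (W(n, 1)*37)*(-337) = -195 + ((-18*(-5) - 3*1)*37)*(-337) = -195 + ((90 - 3)*37)*(-337) = -195 + (87*37)*(-337) = -195 + 3219*(-337) = -195 - 1084803 = -1084998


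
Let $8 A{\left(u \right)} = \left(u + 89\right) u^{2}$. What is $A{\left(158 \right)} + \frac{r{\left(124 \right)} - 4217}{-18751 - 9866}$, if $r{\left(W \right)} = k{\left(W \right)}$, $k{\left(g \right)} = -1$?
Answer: $\frac{14704628865}{19078} \approx 7.7076 \cdot 10^{5}$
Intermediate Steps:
$r{\left(W \right)} = -1$
$A{\left(u \right)} = \frac{u^{2} \left(89 + u\right)}{8}$ ($A{\left(u \right)} = \frac{\left(u + 89\right) u^{2}}{8} = \frac{\left(89 + u\right) u^{2}}{8} = \frac{u^{2} \left(89 + u\right)}{8}$)
$A{\left(158 \right)} + \frac{r{\left(124 \right)} - 4217}{-18751 - 9866} = \frac{158^{2} \left(89 + 158\right)}{8} + \frac{-1 - 4217}{-18751 - 9866} = \frac{1}{8} \cdot 24964 \cdot 247 - \frac{4218}{-28617} = \frac{1541527}{2} - - \frac{1406}{9539} = \frac{1541527}{2} + \frac{1406}{9539} = \frac{14704628865}{19078}$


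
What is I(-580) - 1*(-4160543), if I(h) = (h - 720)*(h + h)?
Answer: 5668543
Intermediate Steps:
I(h) = 2*h*(-720 + h) (I(h) = (-720 + h)*(2*h) = 2*h*(-720 + h))
I(-580) - 1*(-4160543) = 2*(-580)*(-720 - 580) - 1*(-4160543) = 2*(-580)*(-1300) + 4160543 = 1508000 + 4160543 = 5668543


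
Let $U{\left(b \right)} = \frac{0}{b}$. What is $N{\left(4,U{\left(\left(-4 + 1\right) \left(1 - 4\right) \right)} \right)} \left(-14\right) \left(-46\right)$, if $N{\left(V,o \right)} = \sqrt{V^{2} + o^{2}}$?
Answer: $2576$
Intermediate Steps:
$U{\left(b \right)} = 0$
$N{\left(4,U{\left(\left(-4 + 1\right) \left(1 - 4\right) \right)} \right)} \left(-14\right) \left(-46\right) = \sqrt{4^{2} + 0^{2}} \left(-14\right) \left(-46\right) = \sqrt{16 + 0} \left(-14\right) \left(-46\right) = \sqrt{16} \left(-14\right) \left(-46\right) = 4 \left(-14\right) \left(-46\right) = \left(-56\right) \left(-46\right) = 2576$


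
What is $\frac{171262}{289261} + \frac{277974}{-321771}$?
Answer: $- \frac{1204756772}{4432181011} \approx -0.27182$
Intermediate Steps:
$\frac{171262}{289261} + \frac{277974}{-321771} = 171262 \cdot \frac{1}{289261} + 277974 \left(- \frac{1}{321771}\right) = \frac{24466}{41323} - \frac{92658}{107257} = - \frac{1204756772}{4432181011}$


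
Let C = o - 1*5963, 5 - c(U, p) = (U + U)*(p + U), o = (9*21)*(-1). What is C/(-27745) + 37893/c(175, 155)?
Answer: -68163209/640881755 ≈ -0.10636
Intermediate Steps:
o = -189 (o = 189*(-1) = -189)
c(U, p) = 5 - 2*U*(U + p) (c(U, p) = 5 - (U + U)*(p + U) = 5 - 2*U*(U + p))
C = -6152 (C = -189 - 1*5963 = -189 - 5963 = -6152)
C/(-27745) + 37893/c(175, 155) = -6152/(-27745) + 37893/(5 - 2*175**2 - 2*175*155) = -6152*(-1/27745) + 37893/(5 - 2*30625 - 54250) = 6152/27745 + 37893/(5 - 61250 - 54250) = 6152/27745 + 37893/(-115495) = 6152/27745 + 37893*(-1/115495) = 6152/27745 - 37893/115495 = -68163209/640881755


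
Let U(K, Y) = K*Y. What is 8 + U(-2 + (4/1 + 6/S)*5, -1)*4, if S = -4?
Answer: -34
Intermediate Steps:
8 + U(-2 + (4/1 + 6/S)*5, -1)*4 = 8 + ((-2 + (4/1 + 6/(-4))*5)*(-1))*4 = 8 + ((-2 + (4*1 + 6*(-1/4))*5)*(-1))*4 = 8 + ((-2 + (4 - 3/2)*5)*(-1))*4 = 8 + ((-2 + (5/2)*5)*(-1))*4 = 8 + ((-2 + 25/2)*(-1))*4 = 8 + ((21/2)*(-1))*4 = 8 - 21/2*4 = 8 - 42 = -34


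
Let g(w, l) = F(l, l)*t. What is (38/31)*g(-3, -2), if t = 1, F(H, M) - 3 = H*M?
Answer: 266/31 ≈ 8.5806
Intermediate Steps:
F(H, M) = 3 + H*M
g(w, l) = 3 + l² (g(w, l) = (3 + l*l)*1 = (3 + l²)*1 = 3 + l²)
(38/31)*g(-3, -2) = (38/31)*(3 + (-2)²) = (38*(1/31))*(3 + 4) = (38/31)*7 = 266/31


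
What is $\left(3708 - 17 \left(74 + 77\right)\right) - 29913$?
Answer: $-28772$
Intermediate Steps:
$\left(3708 - 17 \left(74 + 77\right)\right) - 29913 = \left(3708 - 2567\right) - 29913 = 1141 - 29913 = -28772$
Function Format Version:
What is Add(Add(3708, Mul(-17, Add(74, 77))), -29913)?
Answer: -28772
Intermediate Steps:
Add(Add(3708, Mul(-17, Add(74, 77))), -29913) = Add(Add(3708, Mul(-17, 151)), -29913) = Add(Add(3708, -2567), -29913) = Add(1141, -29913) = -28772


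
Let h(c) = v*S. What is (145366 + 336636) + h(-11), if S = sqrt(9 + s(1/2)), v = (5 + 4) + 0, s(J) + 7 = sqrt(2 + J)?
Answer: 482002 + 9*sqrt(8 + 2*sqrt(10))/2 ≈ 4.8202e+5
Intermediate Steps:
s(J) = -7 + sqrt(2 + J)
v = 9 (v = 9 + 0 = 9)
S = sqrt(2 + sqrt(10)/2) (S = sqrt(9 + (-7 + sqrt(2 + 1/2))) = sqrt(9 + (-7 + sqrt(5/2))) = sqrt(9 + (-7 + sqrt(10)/2)) = sqrt(2 + sqrt(10)/2) ≈ 1.8924)
h(c) = 9*sqrt(8 + 2*sqrt(10))/2 (h(c) = 9*(sqrt(8 + 2*sqrt(10))/2) = 9*sqrt(8 + 2*sqrt(10))/2)
(145366 + 336636) + h(-11) = (145366 + 336636) + 9*sqrt(8 + 2*sqrt(10))/2 = 482002 + 9*sqrt(8 + 2*sqrt(10))/2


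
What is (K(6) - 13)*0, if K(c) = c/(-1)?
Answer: 0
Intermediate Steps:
K(c) = -c (K(c) = c*(-1) = -c)
(K(6) - 13)*0 = (-1*6 - 13)*0 = (-6 - 13)*0 = -19*0 = 0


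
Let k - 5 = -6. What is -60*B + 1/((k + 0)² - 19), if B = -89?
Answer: 96119/18 ≈ 5339.9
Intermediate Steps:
k = -1 (k = 5 - 6 = -1)
-60*B + 1/((k + 0)² - 19) = -60*(-89) + 1/((-1 + 0)² - 19) = 5340 + 1/((-1)² - 19) = 5340 + 1/(1 - 19) = 5340 + 1/(-18) = 5340 - 1/18 = 96119/18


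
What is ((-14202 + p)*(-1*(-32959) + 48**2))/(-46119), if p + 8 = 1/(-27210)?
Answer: 13634583563563/1254897990 ≈ 10865.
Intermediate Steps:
p = -217681/27210 (p = -8 + 1/(-27210) = -8 - 1/27210 = -217681/27210 ≈ -8.0000)
((-14202 + p)*(-1*(-32959) + 48**2))/(-46119) = ((-14202 - 217681/27210)*(-1*(-32959) + 48**2))/(-46119) = -386654101*(32959 + 2304)/27210*(-1/46119) = -386654101/27210*35263*(-1/46119) = -13634583563563/27210*(-1/46119) = 13634583563563/1254897990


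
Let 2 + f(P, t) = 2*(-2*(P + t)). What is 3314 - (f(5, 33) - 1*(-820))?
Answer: 2648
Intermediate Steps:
f(P, t) = -2 - 4*P - 4*t (f(P, t) = -2 + 2*(-2*(P + t)) = -2 + 2*(-2*P - 2*t) = -2 + (-4*P - 4*t) = -2 - 4*P - 4*t)
3314 - (f(5, 33) - 1*(-820)) = 3314 - ((-2 - 4*5 - 4*33) - 1*(-820)) = 3314 - ((-2 - 20 - 132) + 820) = 3314 - (-154 + 820) = 3314 - 1*666 = 3314 - 666 = 2648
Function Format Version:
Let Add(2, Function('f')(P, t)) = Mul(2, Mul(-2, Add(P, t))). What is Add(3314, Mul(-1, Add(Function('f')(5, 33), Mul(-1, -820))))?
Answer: 2648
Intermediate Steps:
Function('f')(P, t) = Add(-2, Mul(-4, P), Mul(-4, t)) (Function('f')(P, t) = Add(-2, Mul(2, Mul(-2, Add(P, t)))) = Add(-2, Mul(2, Add(Mul(-2, P), Mul(-2, t)))) = Add(-2, Add(Mul(-4, P), Mul(-4, t))) = Add(-2, Mul(-4, P), Mul(-4, t)))
Add(3314, Mul(-1, Add(Function('f')(5, 33), Mul(-1, -820)))) = Add(3314, Mul(-1, Add(Add(-2, Mul(-4, 5), Mul(-4, 33)), Mul(-1, -820)))) = Add(3314, Mul(-1, Add(Add(-2, -20, -132), 820))) = Add(3314, Mul(-1, Add(-154, 820))) = Add(3314, Mul(-1, 666)) = Add(3314, -666) = 2648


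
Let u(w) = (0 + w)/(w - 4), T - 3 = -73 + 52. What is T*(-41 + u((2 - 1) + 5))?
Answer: 684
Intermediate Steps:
T = -18 (T = 3 + (-73 + 52) = 3 - 21 = -18)
u(w) = w/(-4 + w)
T*(-41 + u((2 - 1) + 5)) = -18*(-41 + ((2 - 1) + 5)/(-4 + ((2 - 1) + 5))) = -18*(-41 + (1 + 5)/(-4 + (1 + 5))) = -18*(-41 + 6/(-4 + 6)) = -18*(-41 + 6/2) = -18*(-41 + 6*(½)) = -18*(-41 + 3) = -18*(-38) = 684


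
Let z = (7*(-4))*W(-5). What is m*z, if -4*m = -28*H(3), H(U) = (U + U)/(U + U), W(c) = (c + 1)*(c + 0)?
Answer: -3920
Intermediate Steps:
W(c) = c*(1 + c) (W(c) = (1 + c)*c = c*(1 + c))
H(U) = 1 (H(U) = (2*U)/((2*U)) = (2*U)*(1/(2*U)) = 1)
z = -560 (z = (7*(-4))*(-5*(1 - 5)) = -(-140)*(-4) = -28*20 = -560)
m = 7 (m = -(-7) = -¼*(-28) = 7)
m*z = 7*(-560) = -3920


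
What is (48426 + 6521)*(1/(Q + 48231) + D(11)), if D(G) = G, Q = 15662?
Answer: 38618070328/63893 ≈ 6.0442e+5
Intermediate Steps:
(48426 + 6521)*(1/(Q + 48231) + D(11)) = (48426 + 6521)*(1/(15662 + 48231) + 11) = 54947*(1/63893 + 11) = 54947*(702824/63893) = 38618070328/63893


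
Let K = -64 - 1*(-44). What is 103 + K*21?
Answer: -317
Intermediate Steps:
K = -20 (K = -64 + 44 = -20)
103 + K*21 = 103 - 20*21 = 103 - 420 = -317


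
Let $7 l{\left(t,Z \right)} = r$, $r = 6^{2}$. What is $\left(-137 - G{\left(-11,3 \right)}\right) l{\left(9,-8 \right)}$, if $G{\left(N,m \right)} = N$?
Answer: $-648$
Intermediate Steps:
$r = 36$
$l{\left(t,Z \right)} = \frac{36}{7}$ ($l{\left(t,Z \right)} = \frac{1}{7} \cdot 36 = \frac{36}{7}$)
$\left(-137 - G{\left(-11,3 \right)}\right) l{\left(9,-8 \right)} = \left(-137 - -11\right) \frac{36}{7} = \left(-137 + 11\right) \frac{36}{7} = \left(-126\right) \frac{36}{7} = -648$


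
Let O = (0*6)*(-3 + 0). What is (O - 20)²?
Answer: 400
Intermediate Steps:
O = 0 (O = 0*(-3) = 0)
(O - 20)² = (0 - 20)² = (-20)² = 400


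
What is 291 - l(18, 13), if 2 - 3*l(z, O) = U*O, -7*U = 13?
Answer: 1976/7 ≈ 282.29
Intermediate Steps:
U = -13/7 (U = -⅐*13 = -13/7 ≈ -1.8571)
l(z, O) = ⅔ + 13*O/21 (l(z, O) = ⅔ - (-13)*O/21 = ⅔ + 13*O/21)
291 - l(18, 13) = 291 - (⅔ + (13/21)*13) = 291 - (⅔ + 169/21) = 291 - 1*61/7 = 291 - 61/7 = 1976/7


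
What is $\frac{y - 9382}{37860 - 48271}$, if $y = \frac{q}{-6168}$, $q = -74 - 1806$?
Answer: $\frac{7233287}{8026881} \approx 0.90113$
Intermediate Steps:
$q = -1880$ ($q = -74 - 1806 = -1880$)
$y = \frac{235}{771}$ ($y = - \frac{1880}{-6168} = \left(-1880\right) \left(- \frac{1}{6168}\right) = \frac{235}{771} \approx 0.3048$)
$\frac{y - 9382}{37860 - 48271} = \frac{\frac{235}{771} - 9382}{37860 - 48271} = - \frac{7233287}{771 \left(-10411\right)} = \left(- \frac{7233287}{771}\right) \left(- \frac{1}{10411}\right) = \frac{7233287}{8026881}$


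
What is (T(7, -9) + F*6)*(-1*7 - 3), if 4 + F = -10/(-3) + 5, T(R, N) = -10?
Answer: -160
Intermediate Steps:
F = 13/3 (F = -4 + (-10/(-3) + 5) = -4 + (-10*(-1)/3 + 5) = -4 + (-2*(-5/3) + 5) = -4 + (10/3 + 5) = -4 + 25/3 = 13/3 ≈ 4.3333)
(T(7, -9) + F*6)*(-1*7 - 3) = (-10 + (13/3)*6)*(-1*7 - 3) = (-10 + 26)*(-7 - 3) = 16*(-10) = -160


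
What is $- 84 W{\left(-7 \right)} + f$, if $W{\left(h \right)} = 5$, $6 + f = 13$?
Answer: $-413$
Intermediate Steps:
$f = 7$ ($f = -6 + 13 = 7$)
$- 84 W{\left(-7 \right)} + f = \left(-84\right) 5 + 7 = -420 + 7 = -413$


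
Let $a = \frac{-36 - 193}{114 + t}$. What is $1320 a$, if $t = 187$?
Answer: $- \frac{302280}{301} \approx -1004.3$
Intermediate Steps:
$a = - \frac{229}{301}$ ($a = \frac{-36 - 193}{114 + 187} = - \frac{229}{301} \approx -0.7608$)
$1320 a = 1320 \left(- \frac{229}{301}\right) = - \frac{302280}{301}$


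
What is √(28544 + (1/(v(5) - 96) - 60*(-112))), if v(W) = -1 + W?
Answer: √74618601/46 ≈ 187.79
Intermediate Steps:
√(28544 + (1/(v(5) - 96) - 60*(-112))) = √(28544 + (1/((-1 + 5) - 96) - 60*(-112))) = √(28544 + (1/(4 - 96) + 6720)) = √(28544 + (1/(-92) + 6720)) = √(28544 + (-1/92 + 6720)) = √(28544 + 618239/92) = √(3244287/92) = √74618601/46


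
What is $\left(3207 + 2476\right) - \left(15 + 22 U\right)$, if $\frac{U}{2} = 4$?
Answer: $5492$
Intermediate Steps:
$U = 8$ ($U = 2 \cdot 4 = 8$)
$\left(3207 + 2476\right) - \left(15 + 22 U\right) = \left(3207 + 2476\right) - 191 = 5683 - 191 = 5492$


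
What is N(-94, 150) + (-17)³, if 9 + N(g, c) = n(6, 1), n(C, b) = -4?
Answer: -4926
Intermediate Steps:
N(g, c) = -13 (N(g, c) = -9 - 4 = -13)
N(-94, 150) + (-17)³ = -13 + (-17)³ = -13 - 4913 = -4926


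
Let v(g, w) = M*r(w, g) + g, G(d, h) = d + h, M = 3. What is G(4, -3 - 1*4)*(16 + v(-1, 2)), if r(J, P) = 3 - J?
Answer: -54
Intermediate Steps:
v(g, w) = 9 + g - 3*w (v(g, w) = 3*(3 - w) + g = (9 - 3*w) + g = 9 + g - 3*w)
G(4, -3 - 1*4)*(16 + v(-1, 2)) = (4 + (-3 - 1*4))*(16 + (9 - 1 - 3*2)) = (4 + (-3 - 4))*(16 + (9 - 1 - 6)) = (4 - 7)*(16 + 2) = -3*18 = -54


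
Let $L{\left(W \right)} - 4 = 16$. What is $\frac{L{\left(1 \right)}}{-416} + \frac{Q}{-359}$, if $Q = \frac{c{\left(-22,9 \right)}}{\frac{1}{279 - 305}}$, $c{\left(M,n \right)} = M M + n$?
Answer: $\frac{1331277}{37336} \approx 35.657$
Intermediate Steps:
$c{\left(M,n \right)} = n + M^{2}$ ($c{\left(M,n \right)} = M^{2} + n = n + M^{2}$)
$L{\left(W \right)} = 20$ ($L{\left(W \right)} = 4 + 16 = 20$)
$Q = -12818$ ($Q = \frac{9 + \left(-22\right)^{2}}{\frac{1}{279 - 305}} = \frac{9 + 484}{\frac{1}{-26}} = \frac{493}{- \frac{1}{26}} = 493 \left(-26\right) = -12818$)
$\frac{L{\left(1 \right)}}{-416} + \frac{Q}{-359} = \frac{20}{-416} - \frac{12818}{-359} = 20 \left(- \frac{1}{416}\right) - - \frac{12818}{359} = - \frac{5}{104} + \frac{12818}{359} = \frac{1331277}{37336}$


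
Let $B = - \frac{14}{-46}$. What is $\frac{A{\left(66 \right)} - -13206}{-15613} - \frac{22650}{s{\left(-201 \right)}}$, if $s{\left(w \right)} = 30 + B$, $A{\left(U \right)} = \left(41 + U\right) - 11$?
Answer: $- \frac{8142863844}{10882261} \approx -748.27$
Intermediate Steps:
$B = \frac{7}{23}$ ($B = \left(-14\right) \left(- \frac{1}{46}\right) = \frac{7}{23} \approx 0.30435$)
$A{\left(U \right)} = 30 + U$
$s{\left(w \right)} = \frac{697}{23}$ ($s{\left(w \right)} = 30 + \frac{7}{23} = \frac{697}{23}$)
$\frac{A{\left(66 \right)} - -13206}{-15613} - \frac{22650}{s{\left(-201 \right)}} = \frac{\left(30 + 66\right) - -13206}{-15613} - \frac{22650}{\frac{697}{23}} = \left(96 + 13206\right) \left(- \frac{1}{15613}\right) - \frac{520950}{697} = 13302 \left(- \frac{1}{15613}\right) - \frac{520950}{697} = - \frac{13302}{15613} - \frac{520950}{697} = - \frac{8142863844}{10882261}$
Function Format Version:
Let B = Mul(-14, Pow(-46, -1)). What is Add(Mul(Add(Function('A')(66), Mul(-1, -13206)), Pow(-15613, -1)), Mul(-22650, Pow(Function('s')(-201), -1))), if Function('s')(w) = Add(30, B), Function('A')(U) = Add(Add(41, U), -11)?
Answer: Rational(-8142863844, 10882261) ≈ -748.27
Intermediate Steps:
B = Rational(7, 23) (B = Mul(-14, Rational(-1, 46)) = Rational(7, 23) ≈ 0.30435)
Function('A')(U) = Add(30, U)
Function('s')(w) = Rational(697, 23) (Function('s')(w) = Add(30, Rational(7, 23)) = Rational(697, 23))
Add(Mul(Add(Function('A')(66), Mul(-1, -13206)), Pow(-15613, -1)), Mul(-22650, Pow(Function('s')(-201), -1))) = Add(Mul(Add(Add(30, 66), Mul(-1, -13206)), Pow(-15613, -1)), Mul(-22650, Pow(Rational(697, 23), -1))) = Add(Mul(Add(96, 13206), Rational(-1, 15613)), Mul(-22650, Rational(23, 697))) = Add(Mul(13302, Rational(-1, 15613)), Rational(-520950, 697)) = Add(Rational(-13302, 15613), Rational(-520950, 697)) = Rational(-8142863844, 10882261)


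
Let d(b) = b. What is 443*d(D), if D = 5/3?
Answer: 2215/3 ≈ 738.33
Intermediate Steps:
D = 5/3 (D = 5*(⅓) = 5/3 ≈ 1.6667)
443*d(D) = 443*(5/3) = 2215/3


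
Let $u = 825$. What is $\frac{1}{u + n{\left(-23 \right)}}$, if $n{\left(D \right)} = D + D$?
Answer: $\frac{1}{779} \approx 0.0012837$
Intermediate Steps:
$n{\left(D \right)} = 2 D$
$\frac{1}{u + n{\left(-23 \right)}} = \frac{1}{825 + 2 \left(-23\right)} = \frac{1}{825 - 46} = \frac{1}{779}$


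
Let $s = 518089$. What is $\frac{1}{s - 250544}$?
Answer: $\frac{1}{267545} \approx 3.7377 \cdot 10^{-6}$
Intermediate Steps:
$\frac{1}{s - 250544} = \frac{1}{518089 - 250544} = \frac{1}{267545}$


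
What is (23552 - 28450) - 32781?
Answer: -37679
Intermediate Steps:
(23552 - 28450) - 32781 = -4898 - 32781 = -37679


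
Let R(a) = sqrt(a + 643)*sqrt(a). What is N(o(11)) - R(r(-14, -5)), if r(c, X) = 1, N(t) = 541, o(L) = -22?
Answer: 541 - 2*sqrt(161) ≈ 515.62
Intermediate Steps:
R(a) = sqrt(a)*sqrt(643 + a) (R(a) = sqrt(643 + a)*sqrt(a) = sqrt(a)*sqrt(643 + a))
N(o(11)) - R(r(-14, -5)) = 541 - sqrt(1)*sqrt(643 + 1) = 541 - sqrt(644) = 541 - 2*sqrt(161)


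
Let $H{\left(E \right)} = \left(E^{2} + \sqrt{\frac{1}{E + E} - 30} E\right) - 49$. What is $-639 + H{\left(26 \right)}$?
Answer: $-12 + i \sqrt{20267} \approx -12.0 + 142.36 i$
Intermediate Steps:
$H{\left(E \right)} = -49 + E^{2} + E \sqrt{-30 + \frac{1}{2 E}}$ ($H{\left(E \right)} = \left(E^{2} + \sqrt{\frac{1}{2 E} - 30} E\right) - 49 = \left(E^{2} + \sqrt{-30 + \frac{1}{2 E}} E\right) - 49 = \left(E^{2} + E \sqrt{-30 + \frac{1}{2 E}}\right) - 49 = -49 + E^{2} + E \sqrt{-30 + \frac{1}{2 E}}$)
$-639 + H{\left(26 \right)} = -639 + \left(-49 + 26^{2} + \frac{1}{2} \cdot 26 \sqrt{-120 + \frac{2}{26}}\right) = -639 + \left(-49 + 676 + \frac{1}{2} \cdot 26 \sqrt{-120 + 2 \cdot \frac{1}{26}}\right) = -639 + \left(-49 + 676 + \frac{1}{2} \cdot 26 \sqrt{-120 + \frac{1}{13}}\right) = -639 + \left(-49 + 676 + \frac{1}{2} \cdot 26 \sqrt{- \frac{1559}{13}}\right) = -639 + \left(-49 + 676 + \frac{1}{2} \cdot 26 \frac{i \sqrt{20267}}{13}\right) = -639 + \left(-49 + 676 + i \sqrt{20267}\right) = -639 + \left(627 + i \sqrt{20267}\right) = -12 + i \sqrt{20267}$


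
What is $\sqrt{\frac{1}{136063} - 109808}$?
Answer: $\frac{i \sqrt{2032890873579889}}{136063} \approx 331.37 i$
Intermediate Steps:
$\sqrt{\frac{1}{136063} - 109808} = \sqrt{- \frac{14940805903}{136063}} = \frac{i \sqrt{2032890873579889}}{136063}$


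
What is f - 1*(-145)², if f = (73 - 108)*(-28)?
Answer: -20045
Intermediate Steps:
f = 980 (f = -35*(-28) = 980)
f - 1*(-145)² = 980 - 1*(-145)² = 980 - 1*21025 = 980 - 21025 = -20045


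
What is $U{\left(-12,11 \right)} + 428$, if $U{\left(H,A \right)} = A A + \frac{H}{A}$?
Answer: $\frac{6027}{11} \approx 547.91$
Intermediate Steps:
$U{\left(H,A \right)} = A^{2} + \frac{H}{A}$
$U{\left(-12,11 \right)} + 428 = \frac{-12 + 11^{3}}{11} + 428 = \frac{-12 + 1331}{11} + 428 = \frac{1}{11} \cdot 1319 + 428 = \frac{1319}{11} + 428 = \frac{6027}{11}$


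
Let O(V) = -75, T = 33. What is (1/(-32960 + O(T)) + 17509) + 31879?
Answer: 1631532579/33035 ≈ 49388.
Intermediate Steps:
(1/(-32960 + O(T)) + 17509) + 31879 = (1/(-32960 - 75) + 17509) + 31879 = (1/(-33035) + 17509) + 31879 = (-1/33035 + 17509) + 31879 = 578409814/33035 + 31879 = 1631532579/33035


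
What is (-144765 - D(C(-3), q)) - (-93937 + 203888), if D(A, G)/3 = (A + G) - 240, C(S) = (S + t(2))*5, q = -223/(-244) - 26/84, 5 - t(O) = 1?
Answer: -433853885/1708 ≈ -2.5401e+5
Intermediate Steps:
t(O) = 4 (t(O) = 5 - 1*1 = 5 - 1 = 4)
q = 3097/5124 (q = -223*(-1/244) - 26*1/84 = 223/244 - 13/42 = 3097/5124 ≈ 0.60441)
C(S) = 20 + 5*S (C(S) = (S + 4)*5 = (4 + S)*5 = 20 + 5*S)
D(A, G) = -720 + 3*A + 3*G (D(A, G) = 3*((A + G) - 240) = 3*(-240 + A + G) = -720 + 3*A + 3*G)
(-144765 - D(C(-3), q)) - (-93937 + 203888) = (-144765 - (-720 + 3*(20 + 5*(-3)) + 3*(3097/5124))) - (-93937 + 203888) = (-144765 - (-720 + 3*(20 - 15) + 3097/1708)) - 1*109951 = (-144765 - (-720 + 3*5 + 3097/1708)) - 109951 = (-144765 - (-720 + 15 + 3097/1708)) - 109951 = (-144765 - 1*(-1201043/1708)) - 109951 = (-144765 + 1201043/1708) - 109951 = -246057577/1708 - 109951 = -433853885/1708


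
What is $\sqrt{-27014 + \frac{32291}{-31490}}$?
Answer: $\frac{i \sqrt{26788642224990}}{31490} \approx 164.36 i$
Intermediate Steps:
$\sqrt{-27014 + \frac{32291}{-31490}} = \sqrt{-27014 + 32291 \left(- \frac{1}{31490}\right)} = \sqrt{-27014 - \frac{32291}{31490}} = \sqrt{- \frac{850703151}{31490}} = \frac{i \sqrt{26788642224990}}{31490}$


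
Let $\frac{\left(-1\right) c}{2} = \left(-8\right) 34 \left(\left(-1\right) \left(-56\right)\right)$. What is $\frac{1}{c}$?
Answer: $\frac{1}{30464} \approx 3.2826 \cdot 10^{-5}$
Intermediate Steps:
$c = 30464$ ($c = - 2 \left(-8\right) 34 \left(\left(-1\right) \left(-56\right)\right) = - 2 \left(\left(-272\right) 56\right) = \left(-2\right) \left(-15232\right) = 30464$)
$\frac{1}{c} = \frac{1}{30464}$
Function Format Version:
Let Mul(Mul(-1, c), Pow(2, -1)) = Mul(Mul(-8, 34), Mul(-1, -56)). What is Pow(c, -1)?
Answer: Rational(1, 30464) ≈ 3.2826e-5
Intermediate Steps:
c = 30464 (c = Mul(-2, Mul(Mul(-8, 34), Mul(-1, -56))) = Mul(-2, Mul(-272, 56)) = Mul(-2, -15232) = 30464)
Pow(c, -1) = Pow(30464, -1) = Rational(1, 30464)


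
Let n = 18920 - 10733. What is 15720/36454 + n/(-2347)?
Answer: -130777029/42778769 ≈ -3.0571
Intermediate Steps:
n = 8187
15720/36454 + n/(-2347) = 15720/36454 + 8187/(-2347) = 15720*(1/36454) + 8187*(-1/2347) = 7860/18227 - 8187/2347 = -130777029/42778769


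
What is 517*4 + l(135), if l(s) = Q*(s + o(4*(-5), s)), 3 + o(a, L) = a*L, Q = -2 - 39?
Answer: 107356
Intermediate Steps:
Q = -41
o(a, L) = -3 + L*a (o(a, L) = -3 + a*L = -3 + L*a)
l(s) = 123 + 779*s (l(s) = -41*(s + (-3 + s*(4*(-5)))) = -41*(s + (-3 + s*(-20))) = -41*(s + (-3 - 20*s)) = -41*(-3 - 19*s) = 123 + 779*s)
517*4 + l(135) = 517*4 + (123 + 779*135) = 2068 + (123 + 105165) = 2068 + 105288 = 107356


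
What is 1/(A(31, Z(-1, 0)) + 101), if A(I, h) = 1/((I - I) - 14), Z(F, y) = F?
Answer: 14/1413 ≈ 0.0099080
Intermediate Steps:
A(I, h) = -1/14 (A(I, h) = 1/(0 - 14) = 1/(-14) = -1/14)
1/(A(31, Z(-1, 0)) + 101) = 1/(-1/14 + 101) = 1/(1413/14) = 14/1413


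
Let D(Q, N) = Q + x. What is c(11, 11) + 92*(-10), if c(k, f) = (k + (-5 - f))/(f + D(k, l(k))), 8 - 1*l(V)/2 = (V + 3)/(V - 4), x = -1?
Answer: -19325/21 ≈ -920.24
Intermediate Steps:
l(V) = 16 - 2*(3 + V)/(-4 + V) (l(V) = 16 - 2*(V + 3)/(V - 4) = 16 - 2*(3 + V)/(-4 + V))
D(Q, N) = -1 + Q (D(Q, N) = Q - 1 = -1 + Q)
c(k, f) = (-5 + k - f)/(-1 + f + k) (c(k, f) = (k + (-5 - f))/(f + (-1 + k)) = (-5 + k - f)/(-1 + f + k))
c(11, 11) + 92*(-10) = (-5 + 11 - 1*11)/(-1 + 11 + 11) + 92*(-10) = (-5 + 11 - 11)/21 - 920 = (1/21)*(-5) - 920 = -5/21 - 920 = -19325/21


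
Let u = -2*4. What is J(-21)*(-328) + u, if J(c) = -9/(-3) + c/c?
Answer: -1320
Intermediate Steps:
J(c) = 4 (J(c) = -9*(-⅓) + 1 = 3 + 1 = 4)
u = -8
J(-21)*(-328) + u = 4*(-328) - 8 = -1312 - 8 = -1320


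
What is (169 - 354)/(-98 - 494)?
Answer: 5/16 ≈ 0.31250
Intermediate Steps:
(169 - 354)/(-98 - 494) = -185/(-592) = -185*(-1/592) = 5/16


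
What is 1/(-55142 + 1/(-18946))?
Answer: -18946/1044720333 ≈ -1.8135e-5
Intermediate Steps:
1/(-55142 + 1/(-18946)) = 1/(-55142 - 1/18946) = 1/(-1044720333/18946) = -18946/1044720333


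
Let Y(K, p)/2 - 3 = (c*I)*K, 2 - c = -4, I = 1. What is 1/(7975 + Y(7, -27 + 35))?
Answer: 1/8065 ≈ 0.00012399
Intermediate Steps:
c = 6 (c = 2 - 1*(-4) = 2 + 4 = 6)
Y(K, p) = 6 + 12*K (Y(K, p) = 6 + 2*((6*1)*K) = 6 + 2*(6*K) = 6 + 12*K)
1/(7975 + Y(7, -27 + 35)) = 1/(7975 + (6 + 12*7)) = 1/(7975 + (6 + 84)) = 1/(7975 + 90) = 1/8065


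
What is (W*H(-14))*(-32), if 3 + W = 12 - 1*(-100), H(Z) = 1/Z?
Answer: 1744/7 ≈ 249.14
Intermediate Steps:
W = 109 (W = -3 + (12 - 1*(-100)) = -3 + (12 + 100) = -3 + 112 = 109)
(W*H(-14))*(-32) = (109/(-14))*(-32) = (109*(-1/14))*(-32) = -109/14*(-32) = 1744/7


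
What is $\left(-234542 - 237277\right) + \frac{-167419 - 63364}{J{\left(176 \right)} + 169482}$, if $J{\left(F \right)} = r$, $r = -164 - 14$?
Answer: $- \frac{79881074759}{169304} \approx -4.7182 \cdot 10^{5}$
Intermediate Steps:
$r = -178$
$J{\left(F \right)} = -178$
$\left(-234542 - 237277\right) + \frac{-167419 - 63364}{J{\left(176 \right)} + 169482} = \left(-234542 - 237277\right) + \frac{-167419 - 63364}{-178 + 169482} = -471819 - \frac{230783}{169304} = - \frac{79881074759}{169304}$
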